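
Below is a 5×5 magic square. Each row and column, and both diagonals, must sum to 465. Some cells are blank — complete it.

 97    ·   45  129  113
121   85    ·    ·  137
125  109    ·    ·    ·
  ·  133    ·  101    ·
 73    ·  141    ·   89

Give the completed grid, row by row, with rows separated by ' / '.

97 81 45 129 113 / 121 85 69 53 137 / 125 109 93 77 61 / 49 133 117 101 65 / 73 57 141 105 89

From row 1, 465 − (97 + 45 + 129 + 113) gives (1,2) = 81.
Column 1 needs 465; the known cells sum to 416, so (4,1) = 49.
From column 2, 465 − (81 + 85 + 109 + 133) gives (5,2) = 57.
Main diagonal needs 465; the known cells sum to 372, so (3,3) = 93.
The remaining cell in anti-diagonal is (2,4) = 465 − 412 = 53.
Row 2 must total 465; the given cells sum to 396, so (2,3) = 69.
Row 5 needs 465; the known cells sum to 360, so (5,4) = 105.
The remaining cell in column 3 is (4,3) = 465 − 348 = 117.
From column 4, 465 − (129 + 53 + 101 + 105) gives (3,4) = 77.
The remaining cell in row 3 is (3,5) = 465 − 404 = 61.
Row 4 must total 465; the given cells sum to 400, so (4,5) = 65.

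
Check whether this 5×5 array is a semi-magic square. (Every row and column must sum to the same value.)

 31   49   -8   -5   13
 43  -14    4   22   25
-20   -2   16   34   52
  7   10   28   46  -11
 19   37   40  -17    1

Row 1: 31 + 49 + (-8) + (-5) + 13 = 80.
Row 2: 43 + (-14) + 4 + 22 + 25 = 80.
Row 3: -20 + (-2) + 16 + 34 + 52 = 80.
Row 4: 7 + 10 + 28 + 46 + (-11) = 80.
Row 5: 19 + 37 + 40 + (-17) + 1 = 80.
Column 1: 31 + 43 + (-20) + 7 + 19 = 80.
Column 2: 49 + (-14) + (-2) + 10 + 37 = 80.
Column 3: -8 + 4 + 16 + 28 + 40 = 80.
Column 4: -5 + 22 + 34 + 46 + (-17) = 80.
Column 5: 13 + 25 + 52 + (-11) + 1 = 80.
All lines sum to 80.

Yes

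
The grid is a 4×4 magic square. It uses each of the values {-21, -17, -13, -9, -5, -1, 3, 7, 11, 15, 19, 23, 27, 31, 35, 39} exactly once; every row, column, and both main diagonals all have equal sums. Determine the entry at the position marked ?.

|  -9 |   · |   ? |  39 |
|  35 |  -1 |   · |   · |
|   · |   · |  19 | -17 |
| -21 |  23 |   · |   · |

-5

The 16 entries sum to 144, so each line sums to 144/4 = 36.
Using column 1: -9 + 35 + (-21) + ? → (3,1) = 36 − 5 = 31.
Main diagonal needs 36; the known cells sum to 9, so (4,4) = 27.
The remaining cell in row 3 is (3,2) = 36 − 33 = 3.
Row 4 needs 36; the known cells sum to 29, so (4,3) = 7.
Using column 2: -1 + 3 + 23 + ? → (1,2) = 36 − 25 = 11.
Using column 4: 39 + (-17) + 27 + ? → (2,4) = 36 − 49 = -13.
Anti-diagonal needs 36; the known cells sum to 21, so (2,3) = 15.
From row 1, 36 − (-9 + 11 + 39) gives (1,3) = -5.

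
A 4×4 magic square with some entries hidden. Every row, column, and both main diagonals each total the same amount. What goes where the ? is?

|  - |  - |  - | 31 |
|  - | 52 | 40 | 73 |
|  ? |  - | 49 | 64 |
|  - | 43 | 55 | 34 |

28

Column 4 is complete and sums to 202; that is the magic constant.
Row 2 must total 202; the given cells sum to 165, so (2,1) = 37.
Using row 4: 43 + 55 + 34 + ? → (4,1) = 202 − 132 = 70.
The remaining cell in column 3 is (1,3) = 202 − 144 = 58.
Using main diagonal: 52 + 49 + 34 + ? → (1,1) = 202 − 135 = 67.
Anti-diagonal: 31 + 40 + 70 + ? = 202, so (3,2) = 61.
From row 1, 202 − (67 + 58 + 31) gives (1,2) = 46.
Using row 3: 61 + 49 + 64 + ? → (3,1) = 202 − 174 = 28.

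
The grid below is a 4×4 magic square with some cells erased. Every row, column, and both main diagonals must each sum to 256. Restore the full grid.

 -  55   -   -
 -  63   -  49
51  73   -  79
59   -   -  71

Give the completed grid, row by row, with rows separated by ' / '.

From row 3, 256 − (51 + 73 + 79) gives (3,3) = 53.
From column 2, 256 − (55 + 63 + 73) gives (4,2) = 65.
Column 4 must total 256; the given cells sum to 199, so (1,4) = 57.
Main diagonal must total 256; the given cells sum to 187, so (1,1) = 69.
The remaining cell in anti-diagonal is (2,3) = 256 − 189 = 67.
From row 1, 256 − (69 + 55 + 57) gives (1,3) = 75.
Row 2 must total 256; the given cells sum to 179, so (2,1) = 77.
The remaining cell in row 4 is (4,3) = 256 − 195 = 61.

69 55 75 57 / 77 63 67 49 / 51 73 53 79 / 59 65 61 71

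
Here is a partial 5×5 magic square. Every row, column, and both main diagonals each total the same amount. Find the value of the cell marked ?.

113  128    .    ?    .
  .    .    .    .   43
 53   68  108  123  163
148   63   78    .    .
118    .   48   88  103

Row 3 is complete and sums to 515; that is the magic constant.
Row 5: 118 + 48 + 88 + 103 + ? = 515, so (5,2) = 158.
Using column 1: 113 + 53 + 148 + 118 + ? → (2,1) = 515 − 432 = 83.
The remaining cell in column 2 is (2,2) = 515 − 417 = 98.
From main diagonal, 515 − (113 + 98 + 108 + 103) gives (4,4) = 93.
Row 4 needs 515; the known cells sum to 382, so (4,5) = 133.
Column 5 needs 515; the known cells sum to 442, so (1,5) = 73.
Using anti-diagonal: 73 + 108 + 63 + 118 + ? → (2,4) = 515 − 362 = 153.
The remaining cell in row 2 is (2,3) = 515 − 377 = 138.
Using column 3: 138 + 108 + 78 + 48 + ? → (1,3) = 515 − 372 = 143.
From column 4, 515 − (153 + 123 + 93 + 88) gives (1,4) = 58.

58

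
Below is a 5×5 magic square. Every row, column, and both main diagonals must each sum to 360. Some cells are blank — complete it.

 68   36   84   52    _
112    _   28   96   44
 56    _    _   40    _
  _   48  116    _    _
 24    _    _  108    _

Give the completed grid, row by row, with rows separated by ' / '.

68 36 84 52 120 / 112 80 28 96 44 / 56 104 72 40 88 / 100 48 116 64 32 / 24 92 60 108 76

Row 1 needs 360; the known cells sum to 240, so (1,5) = 120.
Using row 2: 112 + 28 + 96 + 44 + ? → (2,2) = 360 − 280 = 80.
Using column 1: 68 + 112 + 56 + 24 + ? → (4,1) = 360 − 260 = 100.
Column 4: 52 + 96 + 40 + 108 + ? = 360, so (4,4) = 64.
The remaining cell in anti-diagonal is (3,3) = 360 − 288 = 72.
Using row 4: 100 + 48 + 116 + 64 + ? → (4,5) = 360 − 328 = 32.
Using column 3: 84 + 28 + 72 + 116 + ? → (5,3) = 360 − 300 = 60.
Main diagonal: 68 + 80 + 72 + 64 + ? = 360, so (5,5) = 76.
Row 5: 24 + 60 + 108 + 76 + ? = 360, so (5,2) = 92.
Column 2 needs 360; the known cells sum to 256, so (3,2) = 104.
The remaining cell in column 5 is (3,5) = 360 − 272 = 88.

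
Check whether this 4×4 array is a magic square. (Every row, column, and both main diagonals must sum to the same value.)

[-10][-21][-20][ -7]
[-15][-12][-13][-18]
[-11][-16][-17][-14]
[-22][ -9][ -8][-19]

Row 1: -10 + (-21) + (-20) + (-7) = -58.
Row 2: -15 + (-12) + (-13) + (-18) = -58.
Row 3: -11 + (-16) + (-17) + (-14) = -58.
Row 4: -22 + (-9) + (-8) + (-19) = -58.
Column 1: -10 + (-15) + (-11) + (-22) = -58.
Column 2: -21 + (-12) + (-16) + (-9) = -58.
Column 3: -20 + (-13) + (-17) + (-8) = -58.
Column 4: -7 + (-18) + (-14) + (-19) = -58.
Main diagonal: -10 + (-12) + (-17) + (-19) = -58.
Anti-diagonal: -7 + (-13) + (-16) + (-22) = -58.
All lines sum to -58.

Yes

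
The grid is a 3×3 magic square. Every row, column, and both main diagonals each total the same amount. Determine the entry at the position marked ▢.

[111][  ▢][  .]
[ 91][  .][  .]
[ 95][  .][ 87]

Column 1 is complete and sums to 297; that is the magic constant.
Using row 3: 95 + 87 + ? → (3,2) = 297 − 182 = 115.
Main diagonal needs 297; the known cells sum to 198, so (2,2) = 99.
Anti-diagonal needs 297; the known cells sum to 194, so (1,3) = 103.
Row 1 needs 297; the known cells sum to 214, so (1,2) = 83.

83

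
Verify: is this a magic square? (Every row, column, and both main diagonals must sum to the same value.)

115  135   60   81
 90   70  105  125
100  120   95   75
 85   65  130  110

No — row 2 sums to 390 but column 4 sums to 391.

Row 1: 115 + 135 + 60 + 81 = 391.
Row 2: 90 + 70 + 105 + 125 = 390.
Row 3: 100 + 120 + 95 + 75 = 390.
Row 4: 85 + 65 + 130 + 110 = 390.
Column 1: 115 + 90 + 100 + 85 = 390.
Column 2: 135 + 70 + 120 + 65 = 390.
Column 3: 60 + 105 + 95 + 130 = 390.
Column 4: 81 + 125 + 75 + 110 = 391.
Main diagonal: 115 + 70 + 95 + 110 = 390.
Anti-diagonal: 81 + 105 + 120 + 85 = 391.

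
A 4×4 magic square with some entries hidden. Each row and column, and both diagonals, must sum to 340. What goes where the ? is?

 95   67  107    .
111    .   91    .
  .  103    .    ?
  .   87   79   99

115

Row 1 must total 340; the given cells sum to 269, so (1,4) = 71.
The remaining cell in row 4 is (4,1) = 340 − 265 = 75.
Column 1 needs 340; the known cells sum to 281, so (3,1) = 59.
Column 2 needs 340; the known cells sum to 257, so (2,2) = 83.
Column 3: 107 + 91 + 79 + ? = 340, so (3,3) = 63.
Using row 2: 111 + 83 + 91 + ? → (2,4) = 340 − 285 = 55.
Row 3 needs 340; the known cells sum to 225, so (3,4) = 115.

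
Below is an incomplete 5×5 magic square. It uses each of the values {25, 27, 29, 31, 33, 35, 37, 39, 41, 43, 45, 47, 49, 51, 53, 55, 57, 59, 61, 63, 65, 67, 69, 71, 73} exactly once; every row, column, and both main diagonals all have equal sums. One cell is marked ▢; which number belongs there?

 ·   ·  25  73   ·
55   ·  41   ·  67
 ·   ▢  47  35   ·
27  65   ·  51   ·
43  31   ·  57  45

59

The 25 entries sum to 1225, so each line sums to 1225/5 = 245.
From row 5, 245 − (43 + 31 + 57 + 45) gives (5,3) = 69.
Column 3: 25 + 41 + 47 + 69 + ? = 245, so (4,3) = 63.
Column 4 needs 245; the known cells sum to 216, so (2,4) = 29.
From anti-diagonal, 245 − (29 + 47 + 65 + 43) gives (1,5) = 61.
The remaining cell in row 2 is (2,2) = 245 − 192 = 53.
Row 4 needs 245; the known cells sum to 206, so (4,5) = 39.
From column 5, 245 − (61 + 67 + 39 + 45) gives (3,5) = 33.
Using main diagonal: 53 + 47 + 51 + 45 + ? → (1,1) = 245 − 196 = 49.
Row 1 must total 245; the given cells sum to 208, so (1,2) = 37.
Column 1 needs 245; the known cells sum to 174, so (3,1) = 71.
The remaining cell in column 2 is (3,2) = 245 − 186 = 59.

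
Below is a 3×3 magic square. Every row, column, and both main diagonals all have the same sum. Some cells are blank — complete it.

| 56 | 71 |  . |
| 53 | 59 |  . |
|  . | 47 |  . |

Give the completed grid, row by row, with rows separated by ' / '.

Column 2 is already complete: 71 + 59 + 47 = 177, so that is the magic constant.
The remaining cell in row 1 is (1,3) = 177 − 127 = 50.
Row 2 must total 177; the given cells sum to 112, so (2,3) = 65.
Column 1 needs 177; the known cells sum to 109, so (3,1) = 68.
Column 3 must total 177; the given cells sum to 115, so (3,3) = 62.

56 71 50 / 53 59 65 / 68 47 62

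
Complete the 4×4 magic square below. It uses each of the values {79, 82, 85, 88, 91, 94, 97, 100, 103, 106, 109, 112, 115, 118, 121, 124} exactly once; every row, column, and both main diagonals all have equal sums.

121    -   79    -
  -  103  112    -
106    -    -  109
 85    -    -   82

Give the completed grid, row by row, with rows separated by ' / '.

The 16 entries sum to 1624, so each line sums to 1624/4 = 406.
Column 1: 121 + 106 + 85 + ? = 406, so (2,1) = 94.
Main diagonal needs 406; the known cells sum to 306, so (3,3) = 100.
Using row 2: 94 + 103 + 112 + ? → (2,4) = 406 − 309 = 97.
The remaining cell in row 3 is (3,2) = 406 − 315 = 91.
The remaining cell in column 3 is (4,3) = 406 − 291 = 115.
Using column 4: 97 + 109 + 82 + ? → (1,4) = 406 − 288 = 118.
Row 1: 121 + 79 + 118 + ? = 406, so (1,2) = 88.
From row 4, 406 − (85 + 115 + 82) gives (4,2) = 124.

121 88 79 118 / 94 103 112 97 / 106 91 100 109 / 85 124 115 82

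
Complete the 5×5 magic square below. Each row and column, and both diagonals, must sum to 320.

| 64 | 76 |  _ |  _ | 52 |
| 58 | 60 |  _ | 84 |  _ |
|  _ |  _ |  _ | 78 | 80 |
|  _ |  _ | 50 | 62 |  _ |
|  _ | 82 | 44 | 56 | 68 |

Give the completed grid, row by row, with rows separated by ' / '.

64 76 88 40 52 / 58 60 72 84 46 / 42 54 66 78 80 / 86 48 50 62 74 / 70 82 44 56 68

From row 5, 320 − (82 + 44 + 56 + 68) gives (5,1) = 70.
Column 4: 84 + 78 + 62 + 56 + ? = 320, so (1,4) = 40.
Main diagonal needs 320; the known cells sum to 254, so (3,3) = 66.
Anti-diagonal must total 320; the given cells sum to 272, so (4,2) = 48.
Row 1 needs 320; the known cells sum to 232, so (1,3) = 88.
Column 2 must total 320; the given cells sum to 266, so (3,2) = 54.
Column 3 must total 320; the given cells sum to 248, so (2,3) = 72.
Row 2 needs 320; the known cells sum to 274, so (2,5) = 46.
The remaining cell in row 3 is (3,1) = 320 − 278 = 42.
Column 1 must total 320; the given cells sum to 234, so (4,1) = 86.
From column 5, 320 − (52 + 46 + 80 + 68) gives (4,5) = 74.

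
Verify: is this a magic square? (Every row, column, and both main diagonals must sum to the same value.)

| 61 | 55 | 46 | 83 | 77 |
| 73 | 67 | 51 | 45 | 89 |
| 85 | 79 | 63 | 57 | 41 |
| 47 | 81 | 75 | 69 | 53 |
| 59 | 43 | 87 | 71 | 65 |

Row 1: 61 + 55 + 46 + 83 + 77 = 322.
Row 2: 73 + 67 + 51 + 45 + 89 = 325.
Row 3: 85 + 79 + 63 + 57 + 41 = 325.
Row 4: 47 + 81 + 75 + 69 + 53 = 325.
Row 5: 59 + 43 + 87 + 71 + 65 = 325.
Column 1: 61 + 73 + 85 + 47 + 59 = 325.
Column 2: 55 + 67 + 79 + 81 + 43 = 325.
Column 3: 46 + 51 + 63 + 75 + 87 = 322.
Column 4: 83 + 45 + 57 + 69 + 71 = 325.
Column 5: 77 + 89 + 41 + 53 + 65 = 325.
Main diagonal: 61 + 67 + 63 + 69 + 65 = 325.
Anti-diagonal: 77 + 45 + 63 + 81 + 59 = 325.

No — column 5 sums to 325 but row 1 sums to 322.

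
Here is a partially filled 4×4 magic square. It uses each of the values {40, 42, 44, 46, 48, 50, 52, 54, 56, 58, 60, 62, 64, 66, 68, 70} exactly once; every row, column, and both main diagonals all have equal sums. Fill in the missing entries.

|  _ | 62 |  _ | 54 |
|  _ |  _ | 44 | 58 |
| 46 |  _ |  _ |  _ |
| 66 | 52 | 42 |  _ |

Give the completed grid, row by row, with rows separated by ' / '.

The 16 entries sum to 880, so each line sums to 880/4 = 220.
Using row 4: 66 + 52 + 42 + ? → (4,4) = 220 − 160 = 60.
Column 4 needs 220; the known cells sum to 172, so (3,4) = 48.
The remaining cell in anti-diagonal is (3,2) = 220 − 164 = 56.
Row 3: 46 + 56 + 48 + ? = 220, so (3,3) = 70.
Using column 2: 62 + 56 + 52 + ? → (2,2) = 220 − 170 = 50.
Column 3: 44 + 70 + 42 + ? = 220, so (1,3) = 64.
Main diagonal: 50 + 70 + 60 + ? = 220, so (1,1) = 40.
Row 2 must total 220; the given cells sum to 152, so (2,1) = 68.

40 62 64 54 / 68 50 44 58 / 46 56 70 48 / 66 52 42 60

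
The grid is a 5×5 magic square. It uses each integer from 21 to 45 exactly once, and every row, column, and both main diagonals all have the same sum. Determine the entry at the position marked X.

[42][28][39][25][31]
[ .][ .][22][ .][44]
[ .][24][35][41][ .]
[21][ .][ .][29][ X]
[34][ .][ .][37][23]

40

The entries are 21 through 45, which sum to 825, so each line sums to 825/5 = 165.
Column 4 must total 165; the given cells sum to 132, so (2,4) = 33.
Main diagonal: 42 + 35 + 29 + 23 + ? = 165, so (2,2) = 36.
Anti-diagonal: 31 + 33 + 35 + 34 + ? = 165, so (4,2) = 32.
Row 2: 36 + 22 + 33 + 44 + ? = 165, so (2,1) = 30.
Column 1 must total 165; the given cells sum to 127, so (3,1) = 38.
Using column 2: 28 + 36 + 24 + 32 + ? → (5,2) = 165 − 120 = 45.
Row 3: 38 + 24 + 35 + 41 + ? = 165, so (3,5) = 27.
Row 5 needs 165; the known cells sum to 139, so (5,3) = 26.
Column 3 needs 165; the known cells sum to 122, so (4,3) = 43.
From column 5, 165 − (31 + 44 + 27 + 23) gives (4,5) = 40.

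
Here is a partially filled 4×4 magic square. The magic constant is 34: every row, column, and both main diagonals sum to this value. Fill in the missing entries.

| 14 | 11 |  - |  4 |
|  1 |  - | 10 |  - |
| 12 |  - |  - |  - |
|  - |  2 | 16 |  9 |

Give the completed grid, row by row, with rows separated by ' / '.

The remaining cell in row 1 is (1,3) = 34 − 29 = 5.
The remaining cell in row 4 is (4,1) = 34 − 27 = 7.
Using column 3: 5 + 10 + 16 + ? → (3,3) = 34 − 31 = 3.
Main diagonal must total 34; the given cells sum to 26, so (2,2) = 8.
Anti-diagonal must total 34; the given cells sum to 21, so (3,2) = 13.
Row 2: 1 + 8 + 10 + ? = 34, so (2,4) = 15.
From row 3, 34 − (12 + 13 + 3) gives (3,4) = 6.

14 11 5 4 / 1 8 10 15 / 12 13 3 6 / 7 2 16 9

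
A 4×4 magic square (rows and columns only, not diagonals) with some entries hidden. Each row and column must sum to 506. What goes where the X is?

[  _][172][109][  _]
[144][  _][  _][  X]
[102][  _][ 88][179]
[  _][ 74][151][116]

Row 3 must total 506; the given cells sum to 369, so (3,2) = 137.
Row 4 must total 506; the given cells sum to 341, so (4,1) = 165.
The remaining cell in column 1 is (1,1) = 506 − 411 = 95.
From column 2, 506 − (172 + 137 + 74) gives (2,2) = 123.
The remaining cell in column 3 is (2,3) = 506 − 348 = 158.
Row 1: 95 + 172 + 109 + ? = 506, so (1,4) = 130.
Row 2: 144 + 123 + 158 + ? = 506, so (2,4) = 81.

81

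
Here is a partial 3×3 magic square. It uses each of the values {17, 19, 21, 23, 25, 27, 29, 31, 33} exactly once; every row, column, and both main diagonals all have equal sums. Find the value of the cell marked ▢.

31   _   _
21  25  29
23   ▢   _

The 9 entries sum to 225, so each line sums to 225/3 = 75.
Main diagonal needs 75; the known cells sum to 56, so (3,3) = 19.
Anti-diagonal: 25 + 23 + ? = 75, so (1,3) = 27.
Row 1: 31 + 27 + ? = 75, so (1,2) = 17.
Row 3 needs 75; the known cells sum to 42, so (3,2) = 33.

33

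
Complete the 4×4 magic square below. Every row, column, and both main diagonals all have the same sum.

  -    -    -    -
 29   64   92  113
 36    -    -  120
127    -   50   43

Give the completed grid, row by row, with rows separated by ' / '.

Row 2 is already complete: 29 + 64 + 92 + 113 = 298, so that is the magic constant.
From row 4, 298 − (127 + 50 + 43) gives (4,2) = 78.
From column 1, 298 − (29 + 36 + 127) gives (1,1) = 106.
Column 4: 113 + 120 + 43 + ? = 298, so (1,4) = 22.
From main diagonal, 298 − (106 + 64 + 43) gives (3,3) = 85.
Anti-diagonal: 22 + 92 + 127 + ? = 298, so (3,2) = 57.
Column 2 must total 298; the given cells sum to 199, so (1,2) = 99.
From column 3, 298 − (92 + 85 + 50) gives (1,3) = 71.

106 99 71 22 / 29 64 92 113 / 36 57 85 120 / 127 78 50 43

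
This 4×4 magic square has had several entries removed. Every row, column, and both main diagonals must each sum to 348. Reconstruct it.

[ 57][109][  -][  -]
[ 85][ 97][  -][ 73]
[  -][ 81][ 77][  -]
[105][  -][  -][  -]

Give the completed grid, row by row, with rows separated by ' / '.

The remaining cell in row 2 is (2,3) = 348 − 255 = 93.
Using column 1: 57 + 85 + 105 + ? → (3,1) = 348 − 247 = 101.
Using column 2: 109 + 97 + 81 + ? → (4,2) = 348 − 287 = 61.
Main diagonal: 57 + 97 + 77 + ? = 348, so (4,4) = 117.
Anti-diagonal: 93 + 81 + 105 + ? = 348, so (1,4) = 69.
Row 1 needs 348; the known cells sum to 235, so (1,3) = 113.
The remaining cell in row 3 is (3,4) = 348 − 259 = 89.
Row 4 needs 348; the known cells sum to 283, so (4,3) = 65.

57 109 113 69 / 85 97 93 73 / 101 81 77 89 / 105 61 65 117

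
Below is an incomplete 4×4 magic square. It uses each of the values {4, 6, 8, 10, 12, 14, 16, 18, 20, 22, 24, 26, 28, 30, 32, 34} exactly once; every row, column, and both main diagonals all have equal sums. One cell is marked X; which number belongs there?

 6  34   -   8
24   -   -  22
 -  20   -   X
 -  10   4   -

The 16 entries sum to 304, so each line sums to 304/4 = 76.
Row 1 needs 76; the known cells sum to 48, so (1,3) = 28.
Column 2 needs 76; the known cells sum to 64, so (2,2) = 12.
Row 2: 24 + 12 + 22 + ? = 76, so (2,3) = 18.
Column 3 must total 76; the given cells sum to 50, so (3,3) = 26.
Main diagonal must total 76; the given cells sum to 44, so (4,4) = 32.
Anti-diagonal needs 76; the known cells sum to 46, so (4,1) = 30.
The remaining cell in column 1 is (3,1) = 76 − 60 = 16.
Column 4: 8 + 22 + 32 + ? = 76, so (3,4) = 14.

14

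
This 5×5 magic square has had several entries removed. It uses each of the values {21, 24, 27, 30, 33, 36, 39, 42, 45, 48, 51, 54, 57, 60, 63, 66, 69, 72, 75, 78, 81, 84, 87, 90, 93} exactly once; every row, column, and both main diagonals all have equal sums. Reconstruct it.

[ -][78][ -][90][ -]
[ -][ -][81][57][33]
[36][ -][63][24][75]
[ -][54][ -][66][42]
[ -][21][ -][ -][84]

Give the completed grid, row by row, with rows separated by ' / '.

The 25 entries sum to 1425, so each line sums to 1425/5 = 285.
The remaining cell in row 3 is (3,2) = 285 − 198 = 87.
Column 2 must total 285; the given cells sum to 240, so (2,2) = 45.
Column 4 must total 285; the given cells sum to 237, so (5,4) = 48.
Column 5 must total 285; the given cells sum to 234, so (1,5) = 51.
From main diagonal, 285 − (45 + 63 + 66 + 84) gives (1,1) = 27.
Anti-diagonal: 51 + 57 + 63 + 54 + ? = 285, so (5,1) = 60.
From row 1, 285 − (27 + 78 + 90 + 51) gives (1,3) = 39.
Row 2 must total 285; the given cells sum to 216, so (2,1) = 69.
Row 5 needs 285; the known cells sum to 213, so (5,3) = 72.
Column 1: 27 + 69 + 36 + 60 + ? = 285, so (4,1) = 93.
Column 3: 39 + 81 + 63 + 72 + ? = 285, so (4,3) = 30.

27 78 39 90 51 / 69 45 81 57 33 / 36 87 63 24 75 / 93 54 30 66 42 / 60 21 72 48 84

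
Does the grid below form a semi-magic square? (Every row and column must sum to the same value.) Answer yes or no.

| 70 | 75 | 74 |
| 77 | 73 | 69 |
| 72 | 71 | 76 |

Row 1: 70 + 75 + 74 = 219.
Row 2: 77 + 73 + 69 = 219.
Row 3: 72 + 71 + 76 = 219.
Column 1: 70 + 77 + 72 = 219.
Column 2: 75 + 73 + 71 = 219.
Column 3: 74 + 69 + 76 = 219.
All lines sum to 219.

Yes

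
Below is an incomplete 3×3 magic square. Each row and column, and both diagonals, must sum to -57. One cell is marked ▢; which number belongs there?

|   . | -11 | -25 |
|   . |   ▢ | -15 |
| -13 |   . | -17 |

-19

Using row 1: -11 + (-25) + ? → (1,1) = -57 − (-36) = -21.
From row 3, -57 − (-13 + (-17)) gives (3,2) = -27.
The remaining cell in column 1 is (2,1) = -57 − (-34) = -23.
Using column 2: -11 + (-27) + ? → (2,2) = -57 − (-38) = -19.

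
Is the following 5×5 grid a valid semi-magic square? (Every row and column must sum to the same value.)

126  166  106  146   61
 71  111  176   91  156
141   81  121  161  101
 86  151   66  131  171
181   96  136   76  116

Row 1: 126 + 166 + 106 + 146 + 61 = 605.
Row 2: 71 + 111 + 176 + 91 + 156 = 605.
Row 3: 141 + 81 + 121 + 161 + 101 = 605.
Row 4: 86 + 151 + 66 + 131 + 171 = 605.
Row 5: 181 + 96 + 136 + 76 + 116 = 605.
Column 1: 126 + 71 + 141 + 86 + 181 = 605.
Column 2: 166 + 111 + 81 + 151 + 96 = 605.
Column 3: 106 + 176 + 121 + 66 + 136 = 605.
Column 4: 146 + 91 + 161 + 131 + 76 = 605.
Column 5: 61 + 156 + 101 + 171 + 116 = 605.
All lines sum to 605.

Yes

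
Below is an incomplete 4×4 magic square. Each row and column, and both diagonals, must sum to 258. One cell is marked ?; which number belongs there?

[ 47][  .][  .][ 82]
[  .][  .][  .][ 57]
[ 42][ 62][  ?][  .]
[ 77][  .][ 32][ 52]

87

The remaining cell in row 4 is (4,2) = 258 − 161 = 97.
Column 1 needs 258; the known cells sum to 166, so (2,1) = 92.
The remaining cell in column 4 is (3,4) = 258 − 191 = 67.
Anti-diagonal must total 258; the given cells sum to 221, so (2,3) = 37.
From row 2, 258 − (92 + 37 + 57) gives (2,2) = 72.
Using row 3: 42 + 62 + 67 + ? → (3,3) = 258 − 171 = 87.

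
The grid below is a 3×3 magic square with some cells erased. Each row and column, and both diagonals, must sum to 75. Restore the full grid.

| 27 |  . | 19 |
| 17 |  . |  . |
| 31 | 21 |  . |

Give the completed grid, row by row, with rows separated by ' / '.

From row 1, 75 − (27 + 19) gives (1,2) = 29.
The remaining cell in row 3 is (3,3) = 75 − 52 = 23.
The remaining cell in column 2 is (2,2) = 75 − 50 = 25.
The remaining cell in column 3 is (2,3) = 75 − 42 = 33.

27 29 19 / 17 25 33 / 31 21 23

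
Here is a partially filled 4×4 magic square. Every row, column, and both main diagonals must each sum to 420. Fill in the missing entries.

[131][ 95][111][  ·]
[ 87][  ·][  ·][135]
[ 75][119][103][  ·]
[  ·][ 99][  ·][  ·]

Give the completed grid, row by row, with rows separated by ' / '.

Row 1 needs 420; the known cells sum to 337, so (1,4) = 83.
From row 3, 420 − (75 + 119 + 103) gives (3,4) = 123.
Using column 1: 131 + 87 + 75 + ? → (4,1) = 420 − 293 = 127.
Column 2 must total 420; the given cells sum to 313, so (2,2) = 107.
Column 4 must total 420; the given cells sum to 341, so (4,4) = 79.
Anti-diagonal must total 420; the given cells sum to 329, so (2,3) = 91.
Row 4 needs 420; the known cells sum to 305, so (4,3) = 115.

131 95 111 83 / 87 107 91 135 / 75 119 103 123 / 127 99 115 79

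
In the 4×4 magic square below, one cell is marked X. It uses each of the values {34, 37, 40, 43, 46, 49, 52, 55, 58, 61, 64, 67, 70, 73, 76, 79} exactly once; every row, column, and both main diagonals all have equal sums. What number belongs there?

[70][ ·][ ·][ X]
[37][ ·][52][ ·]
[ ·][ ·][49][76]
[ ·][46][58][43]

34

The 16 entries sum to 904, so each line sums to 904/4 = 226.
From row 4, 226 − (46 + 58 + 43) gives (4,1) = 79.
The remaining cell in column 1 is (3,1) = 226 − 186 = 40.
Using column 3: 52 + 49 + 58 + ? → (1,3) = 226 − 159 = 67.
Main diagonal: 70 + 49 + 43 + ? = 226, so (2,2) = 64.
From row 2, 226 − (37 + 64 + 52) gives (2,4) = 73.
From row 3, 226 − (40 + 49 + 76) gives (3,2) = 61.
Column 2 needs 226; the known cells sum to 171, so (1,2) = 55.
Column 4 must total 226; the given cells sum to 192, so (1,4) = 34.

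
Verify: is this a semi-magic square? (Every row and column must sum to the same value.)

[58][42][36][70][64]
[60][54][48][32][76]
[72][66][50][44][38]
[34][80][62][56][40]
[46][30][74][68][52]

No — column 4 sums to 270 but row 4 sums to 272.

Row 1: 58 + 42 + 36 + 70 + 64 = 270.
Row 2: 60 + 54 + 48 + 32 + 76 = 270.
Row 3: 72 + 66 + 50 + 44 + 38 = 270.
Row 4: 34 + 80 + 62 + 56 + 40 = 272.
Row 5: 46 + 30 + 74 + 68 + 52 = 270.
Column 1: 58 + 60 + 72 + 34 + 46 = 270.
Column 2: 42 + 54 + 66 + 80 + 30 = 272.
Column 3: 36 + 48 + 50 + 62 + 74 = 270.
Column 4: 70 + 32 + 44 + 56 + 68 = 270.
Column 5: 64 + 76 + 38 + 40 + 52 = 270.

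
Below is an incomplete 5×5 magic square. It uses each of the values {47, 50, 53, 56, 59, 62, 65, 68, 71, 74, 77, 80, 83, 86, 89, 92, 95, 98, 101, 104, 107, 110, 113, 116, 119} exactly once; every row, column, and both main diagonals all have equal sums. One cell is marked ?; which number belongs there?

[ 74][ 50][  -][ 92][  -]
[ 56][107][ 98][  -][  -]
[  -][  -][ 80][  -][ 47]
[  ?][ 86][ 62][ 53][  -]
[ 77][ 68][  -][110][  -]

The 25 entries sum to 2075, so each line sums to 2075/5 = 415.
Column 2: 50 + 107 + 86 + 68 + ? = 415, so (3,2) = 104.
Main diagonal: 74 + 107 + 80 + 53 + ? = 415, so (5,5) = 101.
Using row 5: 77 + 68 + 110 + 101 + ? → (5,3) = 415 − 356 = 59.
Column 3 must total 415; the given cells sum to 299, so (1,3) = 116.
Using row 1: 74 + 50 + 116 + 92 + ? → (1,5) = 415 − 332 = 83.
From anti-diagonal, 415 − (83 + 80 + 86 + 77) gives (2,4) = 89.
Row 2 must total 415; the given cells sum to 350, so (2,5) = 65.
Column 4 must total 415; the given cells sum to 344, so (3,4) = 71.
Column 5 must total 415; the given cells sum to 296, so (4,5) = 119.
Row 3 must total 415; the given cells sum to 302, so (3,1) = 113.
Using row 4: 86 + 62 + 53 + 119 + ? → (4,1) = 415 − 320 = 95.

95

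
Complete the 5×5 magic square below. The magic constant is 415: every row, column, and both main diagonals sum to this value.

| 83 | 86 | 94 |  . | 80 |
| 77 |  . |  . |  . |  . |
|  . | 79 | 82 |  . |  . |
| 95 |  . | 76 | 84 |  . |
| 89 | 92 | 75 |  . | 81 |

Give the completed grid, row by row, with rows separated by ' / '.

From row 1, 415 − (83 + 86 + 94 + 80) gives (1,4) = 72.
The remaining cell in row 5 is (5,4) = 415 − 337 = 78.
From column 1, 415 − (83 + 77 + 95 + 89) gives (3,1) = 71.
The remaining cell in column 3 is (2,3) = 415 − 327 = 88.
The remaining cell in main diagonal is (2,2) = 415 − 330 = 85.
Column 2 must total 415; the given cells sum to 342, so (4,2) = 73.
Using anti-diagonal: 80 + 82 + 73 + 89 + ? → (2,4) = 415 − 324 = 91.
Row 2 needs 415; the known cells sum to 341, so (2,5) = 74.
Row 4: 95 + 73 + 76 + 84 + ? = 415, so (4,5) = 87.
Column 4 must total 415; the given cells sum to 325, so (3,4) = 90.
Column 5 needs 415; the known cells sum to 322, so (3,5) = 93.

83 86 94 72 80 / 77 85 88 91 74 / 71 79 82 90 93 / 95 73 76 84 87 / 89 92 75 78 81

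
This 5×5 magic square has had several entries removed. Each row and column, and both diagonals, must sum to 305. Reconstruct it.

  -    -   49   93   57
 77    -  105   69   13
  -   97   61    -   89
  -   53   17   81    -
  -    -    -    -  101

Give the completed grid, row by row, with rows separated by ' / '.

21 85 49 93 57 / 77 41 105 69 13 / 33 97 61 25 89 / 109 53 17 81 45 / 65 29 73 37 101

Using row 2: 77 + 105 + 69 + 13 + ? → (2,2) = 305 − 264 = 41.
Column 3 must total 305; the given cells sum to 232, so (5,3) = 73.
The remaining cell in column 5 is (4,5) = 305 − 260 = 45.
Main diagonal: 41 + 61 + 81 + 101 + ? = 305, so (1,1) = 21.
Anti-diagonal needs 305; the known cells sum to 240, so (5,1) = 65.
From row 1, 305 − (21 + 49 + 93 + 57) gives (1,2) = 85.
Using row 4: 53 + 17 + 81 + 45 + ? → (4,1) = 305 − 196 = 109.
From column 1, 305 − (21 + 77 + 109 + 65) gives (3,1) = 33.
The remaining cell in column 2 is (5,2) = 305 − 276 = 29.
From row 3, 305 − (33 + 97 + 61 + 89) gives (3,4) = 25.
Using row 5: 65 + 29 + 73 + 101 + ? → (5,4) = 305 − 268 = 37.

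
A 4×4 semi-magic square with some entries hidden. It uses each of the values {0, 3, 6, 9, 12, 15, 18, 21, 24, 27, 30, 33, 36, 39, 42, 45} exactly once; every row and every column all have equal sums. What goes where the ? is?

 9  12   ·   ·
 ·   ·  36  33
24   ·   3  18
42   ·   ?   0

The 16 entries sum to 360, so each line sums to 360/4 = 90.
The remaining cell in row 3 is (3,2) = 90 − 45 = 45.
Column 1: 9 + 24 + 42 + ? = 90, so (2,1) = 15.
Column 4 must total 90; the given cells sum to 51, so (1,4) = 39.
Row 1: 9 + 12 + 39 + ? = 90, so (1,3) = 30.
Row 2 needs 90; the known cells sum to 84, so (2,2) = 6.
Using column 2: 12 + 6 + 45 + ? → (4,2) = 90 − 63 = 27.
Column 3 needs 90; the known cells sum to 69, so (4,3) = 21.

21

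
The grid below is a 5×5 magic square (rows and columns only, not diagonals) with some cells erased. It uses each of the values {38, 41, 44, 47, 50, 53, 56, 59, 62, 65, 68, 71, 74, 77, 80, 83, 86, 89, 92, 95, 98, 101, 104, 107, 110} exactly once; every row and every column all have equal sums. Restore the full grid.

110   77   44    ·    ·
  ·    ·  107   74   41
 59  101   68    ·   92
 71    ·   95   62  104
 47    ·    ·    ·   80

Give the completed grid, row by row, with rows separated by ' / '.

110 77 44 86 53 / 83 65 107 74 41 / 59 101 68 50 92 / 71 38 95 62 104 / 47 89 56 98 80

The 25 entries sum to 1850, so each line sums to 1850/5 = 370.
Row 3 needs 370; the known cells sum to 320, so (3,4) = 50.
Using row 4: 71 + 95 + 62 + 104 + ? → (4,2) = 370 − 332 = 38.
Column 1: 110 + 59 + 71 + 47 + ? = 370, so (2,1) = 83.
Column 3 must total 370; the given cells sum to 314, so (5,3) = 56.
Column 5 must total 370; the given cells sum to 317, so (1,5) = 53.
Row 1 needs 370; the known cells sum to 284, so (1,4) = 86.
The remaining cell in row 2 is (2,2) = 370 − 305 = 65.
Column 2 needs 370; the known cells sum to 281, so (5,2) = 89.
From column 4, 370 − (86 + 74 + 50 + 62) gives (5,4) = 98.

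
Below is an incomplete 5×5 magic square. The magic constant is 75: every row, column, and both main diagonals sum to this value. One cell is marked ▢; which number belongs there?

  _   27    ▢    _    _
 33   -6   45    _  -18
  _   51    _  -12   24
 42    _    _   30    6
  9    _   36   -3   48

3

Row 2: 33 + (-6) + 45 + (-18) + ? = 75, so (2,4) = 21.
The remaining cell in row 5 is (5,2) = 75 − 90 = -15.
Column 2: 27 + (-6) + 51 + (-15) + ? = 75, so (4,2) = 18.
From column 4, 75 − (21 + (-12) + 30 + (-3)) gives (1,4) = 39.
Column 5 must total 75; the given cells sum to 60, so (1,5) = 15.
Anti-diagonal must total 75; the given cells sum to 63, so (3,3) = 12.
Using row 3: 51 + 12 + (-12) + 24 + ? → (3,1) = 75 − 75 = 0.
Row 4: 42 + 18 + 30 + 6 + ? = 75, so (4,3) = -21.
Column 1 needs 75; the known cells sum to 84, so (1,1) = -9.
Column 3: 45 + 12 + (-21) + 36 + ? = 75, so (1,3) = 3.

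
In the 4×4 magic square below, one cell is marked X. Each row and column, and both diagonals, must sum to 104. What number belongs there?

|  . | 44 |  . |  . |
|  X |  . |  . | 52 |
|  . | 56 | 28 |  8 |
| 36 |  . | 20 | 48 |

The remaining cell in row 3 is (3,1) = 104 − 92 = 12.
Row 4 must total 104; the given cells sum to 104, so (4,2) = 0.
From column 2, 104 − (44 + 56 + 0) gives (2,2) = 4.
Column 4 needs 104; the known cells sum to 108, so (1,4) = -4.
Main diagonal must total 104; the given cells sum to 80, so (1,1) = 24.
Using anti-diagonal: -4 + 56 + 36 + ? → (2,3) = 104 − 88 = 16.
Using row 1: 24 + 44 + (-4) + ? → (1,3) = 104 − 64 = 40.
Row 2: 4 + 16 + 52 + ? = 104, so (2,1) = 32.

32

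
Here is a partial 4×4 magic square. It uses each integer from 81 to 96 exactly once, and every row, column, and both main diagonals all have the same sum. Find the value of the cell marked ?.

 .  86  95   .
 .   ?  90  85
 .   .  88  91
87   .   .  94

The entries are 81 through 96, which sum to 1416, so each line sums to 1416/4 = 354.
Column 3: 95 + 90 + 88 + ? = 354, so (4,3) = 81.
Column 4: 85 + 91 + 94 + ? = 354, so (1,4) = 84.
From anti-diagonal, 354 − (84 + 90 + 87) gives (3,2) = 93.
Row 1 needs 354; the known cells sum to 265, so (1,1) = 89.
Row 3 needs 354; the known cells sum to 272, so (3,1) = 82.
Using row 4: 87 + 81 + 94 + ? → (4,2) = 354 − 262 = 92.
Column 1 must total 354; the given cells sum to 258, so (2,1) = 96.
Column 2: 86 + 93 + 92 + ? = 354, so (2,2) = 83.

83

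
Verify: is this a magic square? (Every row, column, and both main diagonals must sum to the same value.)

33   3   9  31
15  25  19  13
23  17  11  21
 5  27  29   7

Row 1: 33 + 3 + 9 + 31 = 76.
Row 2: 15 + 25 + 19 + 13 = 72.
Row 3: 23 + 17 + 11 + 21 = 72.
Row 4: 5 + 27 + 29 + 7 = 68.
Column 1: 33 + 15 + 23 + 5 = 76.
Column 2: 3 + 25 + 17 + 27 = 72.
Column 3: 9 + 19 + 11 + 29 = 68.
Column 4: 31 + 13 + 21 + 7 = 72.
Main diagonal: 33 + 25 + 11 + 7 = 76.
Anti-diagonal: 31 + 19 + 17 + 5 = 72.

No — row 3 sums to 72 but column 3 sums to 68.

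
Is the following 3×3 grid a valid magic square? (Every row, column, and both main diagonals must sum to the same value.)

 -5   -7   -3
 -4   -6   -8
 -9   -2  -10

Row 1: -5 + (-7) + (-3) = -15.
Row 2: -4 + (-6) + (-8) = -18.
Row 3: -9 + (-2) + (-10) = -21.
Column 1: -5 + (-4) + (-9) = -18.
Column 2: -7 + (-6) + (-2) = -15.
Column 3: -3 + (-8) + (-10) = -21.
Main diagonal: -5 + (-6) + (-10) = -21.
Anti-diagonal: -3 + (-6) + (-9) = -18.

No — main diagonal sums to -21 but anti-diagonal sums to -18.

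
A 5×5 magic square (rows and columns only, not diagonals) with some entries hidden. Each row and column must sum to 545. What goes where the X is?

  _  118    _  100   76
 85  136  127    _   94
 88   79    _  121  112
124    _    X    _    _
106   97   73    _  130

Row 2 must total 545; the given cells sum to 442, so (2,4) = 103.
The remaining cell in row 3 is (3,3) = 545 − 400 = 145.
Row 5 must total 545; the given cells sum to 406, so (5,4) = 139.
Column 1 must total 545; the given cells sum to 403, so (1,1) = 142.
Using column 2: 118 + 136 + 79 + 97 + ? → (4,2) = 545 − 430 = 115.
The remaining cell in column 4 is (4,4) = 545 − 463 = 82.
From column 5, 545 − (76 + 94 + 112 + 130) gives (4,5) = 133.
Row 1: 142 + 118 + 100 + 76 + ? = 545, so (1,3) = 109.
Row 4: 124 + 115 + 82 + 133 + ? = 545, so (4,3) = 91.

91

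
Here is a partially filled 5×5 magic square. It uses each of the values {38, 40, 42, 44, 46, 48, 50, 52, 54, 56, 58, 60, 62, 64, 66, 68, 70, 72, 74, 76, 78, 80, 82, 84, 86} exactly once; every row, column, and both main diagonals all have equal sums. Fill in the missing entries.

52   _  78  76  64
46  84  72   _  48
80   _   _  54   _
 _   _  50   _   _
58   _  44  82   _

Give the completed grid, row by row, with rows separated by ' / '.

The 25 entries sum to 1550, so each line sums to 1550/5 = 310.
Using row 1: 52 + 78 + 76 + 64 + ? → (1,2) = 310 − 270 = 40.
Using row 2: 46 + 84 + 72 + 48 + ? → (2,4) = 310 − 250 = 60.
Column 1 must total 310; the given cells sum to 236, so (4,1) = 74.
The remaining cell in column 3 is (3,3) = 310 − 244 = 66.
Column 4 must total 310; the given cells sum to 272, so (4,4) = 38.
Main diagonal: 52 + 84 + 66 + 38 + ? = 310, so (5,5) = 70.
Anti-diagonal must total 310; the given cells sum to 248, so (4,2) = 62.
Row 4: 74 + 62 + 50 + 38 + ? = 310, so (4,5) = 86.
The remaining cell in row 5 is (5,2) = 310 − 254 = 56.
Using column 2: 40 + 84 + 62 + 56 + ? → (3,2) = 310 − 242 = 68.
From column 5, 310 − (64 + 48 + 86 + 70) gives (3,5) = 42.

52 40 78 76 64 / 46 84 72 60 48 / 80 68 66 54 42 / 74 62 50 38 86 / 58 56 44 82 70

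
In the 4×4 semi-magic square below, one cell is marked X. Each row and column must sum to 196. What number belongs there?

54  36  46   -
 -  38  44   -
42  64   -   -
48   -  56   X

Row 1: 54 + 36 + 46 + ? = 196, so (1,4) = 60.
Column 1 must total 196; the given cells sum to 144, so (2,1) = 52.
Column 2 must total 196; the given cells sum to 138, so (4,2) = 58.
Column 3 needs 196; the known cells sum to 146, so (3,3) = 50.
Using row 2: 52 + 38 + 44 + ? → (2,4) = 196 − 134 = 62.
Row 3 must total 196; the given cells sum to 156, so (3,4) = 40.
Row 4: 48 + 58 + 56 + ? = 196, so (4,4) = 34.

34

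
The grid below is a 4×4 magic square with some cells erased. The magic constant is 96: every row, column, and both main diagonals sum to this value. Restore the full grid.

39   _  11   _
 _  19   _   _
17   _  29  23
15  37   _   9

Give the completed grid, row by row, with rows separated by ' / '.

From row 3, 96 − (17 + 29 + 23) gives (3,2) = 27.
Row 4 must total 96; the given cells sum to 61, so (4,3) = 35.
The remaining cell in column 1 is (2,1) = 96 − 71 = 25.
Column 2 needs 96; the known cells sum to 83, so (1,2) = 13.
Column 3: 11 + 29 + 35 + ? = 96, so (2,3) = 21.
Anti-diagonal must total 96; the given cells sum to 63, so (1,4) = 33.
Row 2 needs 96; the known cells sum to 65, so (2,4) = 31.

39 13 11 33 / 25 19 21 31 / 17 27 29 23 / 15 37 35 9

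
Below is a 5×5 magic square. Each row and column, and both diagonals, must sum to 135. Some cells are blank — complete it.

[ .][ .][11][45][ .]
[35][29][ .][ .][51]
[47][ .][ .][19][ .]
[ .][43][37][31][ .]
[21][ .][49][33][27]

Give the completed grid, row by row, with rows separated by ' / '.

23 17 11 45 39 / 35 29 13 7 51 / 47 41 25 19 3 / 9 43 37 31 15 / 21 5 49 33 27

Using row 5: 21 + 49 + 33 + 27 + ? → (5,2) = 135 − 130 = 5.
Using column 4: 45 + 19 + 31 + 33 + ? → (2,4) = 135 − 128 = 7.
From row 2, 135 − (35 + 29 + 7 + 51) gives (2,3) = 13.
Column 3: 11 + 13 + 37 + 49 + ? = 135, so (3,3) = 25.
From main diagonal, 135 − (29 + 25 + 31 + 27) gives (1,1) = 23.
Using anti-diagonal: 7 + 25 + 43 + 21 + ? → (1,5) = 135 − 96 = 39.
Row 1 must total 135; the given cells sum to 118, so (1,2) = 17.
Column 1: 23 + 35 + 47 + 21 + ? = 135, so (4,1) = 9.
Column 2 needs 135; the known cells sum to 94, so (3,2) = 41.
Row 3 must total 135; the given cells sum to 132, so (3,5) = 3.
The remaining cell in row 4 is (4,5) = 135 − 120 = 15.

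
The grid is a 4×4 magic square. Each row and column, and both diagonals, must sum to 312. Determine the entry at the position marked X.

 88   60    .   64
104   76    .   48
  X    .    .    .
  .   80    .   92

52

Row 1: 88 + 60 + 64 + ? = 312, so (1,3) = 100.
Row 2: 104 + 76 + 48 + ? = 312, so (2,3) = 84.
Column 2 needs 312; the known cells sum to 216, so (3,2) = 96.
Using column 4: 64 + 48 + 92 + ? → (3,4) = 312 − 204 = 108.
Main diagonal must total 312; the given cells sum to 256, so (3,3) = 56.
Anti-diagonal: 64 + 84 + 96 + ? = 312, so (4,1) = 68.
Row 3 needs 312; the known cells sum to 260, so (3,1) = 52.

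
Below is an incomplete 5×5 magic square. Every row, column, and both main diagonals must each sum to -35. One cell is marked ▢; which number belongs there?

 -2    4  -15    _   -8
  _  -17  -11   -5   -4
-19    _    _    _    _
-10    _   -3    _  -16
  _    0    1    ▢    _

-18

Row 1: -2 + 4 + (-15) + (-8) + ? = -35, so (1,4) = -14.
Row 2: -17 + (-11) + (-5) + (-4) + ? = -35, so (2,1) = 2.
Column 1 must total -35; the given cells sum to -29, so (5,1) = -6.
Using column 3: -15 + (-11) + (-3) + 1 + ? → (3,3) = -35 − (-28) = -7.
Anti-diagonal: -8 + (-5) + (-7) + (-6) + ? = -35, so (4,2) = -9.
Row 4 must total -35; the given cells sum to -38, so (4,4) = 3.
Column 2 must total -35; the given cells sum to -22, so (3,2) = -13.
Main diagonal: -2 + (-17) + (-7) + 3 + ? = -35, so (5,5) = -12.
From row 5, -35 − (-6 + 0 + 1 + (-12)) gives (5,4) = -18.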